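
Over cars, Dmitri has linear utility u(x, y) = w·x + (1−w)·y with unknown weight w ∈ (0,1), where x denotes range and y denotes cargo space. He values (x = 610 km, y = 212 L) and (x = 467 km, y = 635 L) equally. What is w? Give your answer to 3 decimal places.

w = 0.747

Equating utilities: w·610 + (1−w)·212 = w·467 + (1−w)·635.
w·(610−467) = (1−w)·(635−212), i.e. w·143 = (1−w)·423.
So w/(1−w) = 423/143 = 2.9580, giving w = 423/(143+423) = 0.747.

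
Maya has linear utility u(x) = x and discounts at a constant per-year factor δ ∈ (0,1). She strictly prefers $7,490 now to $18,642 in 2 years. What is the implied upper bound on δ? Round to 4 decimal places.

δ < 0.6339

Under u(x) = x this choice says 7490 > δ^2·18642.
Dividing by 18642: δ^2 < 0.40178. Both sides are positive, so the square root keeps the direction.
δ < (7490/18642)^(1/2) ≈ 0.6339.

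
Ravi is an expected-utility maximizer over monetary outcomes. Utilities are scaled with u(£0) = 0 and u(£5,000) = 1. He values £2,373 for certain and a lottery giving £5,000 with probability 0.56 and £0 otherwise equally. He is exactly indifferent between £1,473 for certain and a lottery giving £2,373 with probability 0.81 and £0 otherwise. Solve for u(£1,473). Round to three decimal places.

0.454

First, u(£2,373) = 0.56·u(£5,000) + 0.44·u(£0) = 0.56.
Then u(£1,473) = 0.81·u(£2,373) + 0.19·u(£0) = 0.81·0.56 + 0.19·0.00 = 0.4536.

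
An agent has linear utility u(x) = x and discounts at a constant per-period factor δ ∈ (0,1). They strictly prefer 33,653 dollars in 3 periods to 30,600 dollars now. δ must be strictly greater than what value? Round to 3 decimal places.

δ > 0.969

Under u(x) = x this choice says 30600 < δ^3·33653.
Hence δ^3 > 30600/33653 = 0.90928, and x ↦ x^(1/3) is increasing on (0,∞).
δ > (30600/33653)^(1/3) ≈ 0.969.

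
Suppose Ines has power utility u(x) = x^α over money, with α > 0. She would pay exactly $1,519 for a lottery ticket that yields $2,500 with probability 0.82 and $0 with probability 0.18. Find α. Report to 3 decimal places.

The lottery's expected utility is 0.82·u(2500) + 0.18·u(0) = 0.82·2500^α (since u(0) = 0 for α > 0).
Indifference: 1519^α = 0.82·2500^α, so (1519/2500)^α = 0.82.
α = ln(0.82) / ln(1519/2500) = -0.198451/-0.498239 ≈ 0.398.

α ≈ 0.398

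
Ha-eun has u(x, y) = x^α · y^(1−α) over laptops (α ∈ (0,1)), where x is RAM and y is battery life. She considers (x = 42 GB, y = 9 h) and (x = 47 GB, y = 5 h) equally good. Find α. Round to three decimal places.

α ≈ 0.839

The Cobb–Douglas utilities coincide, so 42^α·9^(1−α) = 47^α·5^(1−α).
Rearrange to (42/47)^α = (5/9)^(1−α) and take logs: α·-0.112478 = (1−α)·-0.587787.
Thus α·(-0.700265) = -0.587787, so α = -0.587787/-0.700265 ≈ 0.839.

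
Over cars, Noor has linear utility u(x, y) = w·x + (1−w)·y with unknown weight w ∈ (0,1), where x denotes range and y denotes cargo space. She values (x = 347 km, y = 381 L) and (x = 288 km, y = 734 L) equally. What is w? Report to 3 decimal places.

w = 0.857

Indifference: w·347 + (1−w)·381 = w·288 + (1−w)·734.
Collecting terms: w·59 = (1−w)·353.
The marginal rate of substitution is 353/59, so w = 353/(59+353) = 0.857.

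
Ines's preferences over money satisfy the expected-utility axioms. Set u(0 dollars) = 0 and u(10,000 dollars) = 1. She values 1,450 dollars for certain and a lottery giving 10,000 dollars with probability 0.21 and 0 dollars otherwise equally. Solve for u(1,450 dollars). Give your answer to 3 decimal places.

By the standard-gamble method, u(1,450 dollars) is just the indifference probability on the best outcome: 0.21.

0.210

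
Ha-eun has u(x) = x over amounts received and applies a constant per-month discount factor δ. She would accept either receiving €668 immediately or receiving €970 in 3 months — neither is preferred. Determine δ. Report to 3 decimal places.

δ ≈ 0.883

Equating discounted utilities: u(668) = δ^3·u(970) ⇒ δ^3 = u(668)/u(970).
With u(x) = x: δ^3 = 668/970 = 0.68866.
So δ = 0.68866^(1/3) ≈ 0.883.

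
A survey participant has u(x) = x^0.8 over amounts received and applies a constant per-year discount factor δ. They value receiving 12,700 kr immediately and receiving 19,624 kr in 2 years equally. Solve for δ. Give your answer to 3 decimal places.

δ ≈ 0.840

Indifference means u(12700) = δ^2 · u(19624), so δ^2 = u(12700)/u(19624).
With u(x) = x^0.8: δ^2 = 12700^0.8/19624^0.8 = (12700/19624)^0.8 = 0.70601.
Taking the square root: δ = 0.70601^(1/2) ≈ 0.840.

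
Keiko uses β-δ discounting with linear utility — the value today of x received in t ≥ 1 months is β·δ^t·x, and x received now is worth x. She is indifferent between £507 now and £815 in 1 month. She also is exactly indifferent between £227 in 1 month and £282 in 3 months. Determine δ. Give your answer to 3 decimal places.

δ ≈ 0.897

Both payoffs in the second observation are in the future, so β drops out: δ^1·227 = δ^3·282 ⇒ δ^2 = 227/282 = 0.80496, so δ = 0.89720.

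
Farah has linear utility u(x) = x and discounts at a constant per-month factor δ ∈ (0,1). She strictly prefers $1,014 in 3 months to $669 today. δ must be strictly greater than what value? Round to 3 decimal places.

The preference means 669 < δ^3·1014.
So δ^3 > 669/1014 = 0.65976; taking the cube root of both positive sides preserves the inequality.
δ > (669/1014)^(1/3) ≈ 0.871.

δ > 0.871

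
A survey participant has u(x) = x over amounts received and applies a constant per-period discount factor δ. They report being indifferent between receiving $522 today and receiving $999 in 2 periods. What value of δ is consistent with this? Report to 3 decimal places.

δ ≈ 0.723

Equating discounted utilities: u(522) = δ^2·u(999) ⇒ δ^2 = u(522)/u(999).
With u(x) = x: δ^2 = 522/999 = 0.52252.
So δ = 0.52252^(1/2) ≈ 0.723.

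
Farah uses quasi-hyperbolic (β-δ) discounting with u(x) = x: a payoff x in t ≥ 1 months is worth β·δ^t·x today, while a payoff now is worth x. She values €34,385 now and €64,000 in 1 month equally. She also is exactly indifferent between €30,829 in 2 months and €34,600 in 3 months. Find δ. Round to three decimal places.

From the later pair, β·δ^2·30829 = β·δ^3·34600; dividing through, δ = 30829/34600 = 0.89101.

δ ≈ 0.891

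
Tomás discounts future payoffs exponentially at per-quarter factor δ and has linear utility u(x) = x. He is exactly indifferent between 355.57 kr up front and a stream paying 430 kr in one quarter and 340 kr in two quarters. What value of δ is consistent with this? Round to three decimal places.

δ ≈ 0.570

The stream is worth 430δ + 340δ² today, so 430δ + 340δ² = 355.57.
That is, 340δ² + 430δ − 355.57 = 0, a quadratic in δ.
δ = (−430 + √(430² + 4·340·355.57)) / (2·340) = (−430 + √668475.20) / 680 ≈ 0.570.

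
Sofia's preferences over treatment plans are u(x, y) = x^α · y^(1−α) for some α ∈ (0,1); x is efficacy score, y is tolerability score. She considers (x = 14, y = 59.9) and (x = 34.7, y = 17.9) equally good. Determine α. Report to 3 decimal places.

α ≈ 0.571

Set the two utilities equal: 14^α·59.9^(1−α) = 34.7^α·17.9^(1−α).
Taking logs: α·ln 14 + (1−α)·ln 59.9 = α·ln 34.7 + (1−α)·ln 17.9, i.e. α·-0.907682 = (1−α)·-1.207876.
Thus α·(-2.115558) = -1.207876, so α = -1.207876/-2.115558 ≈ 0.571.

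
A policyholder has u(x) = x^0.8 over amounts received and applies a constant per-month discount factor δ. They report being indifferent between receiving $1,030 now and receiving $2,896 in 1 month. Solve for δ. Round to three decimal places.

Indifference means u(1030) = δ · u(2896), so δ = u(1030)/u(2896).
Since u(x) = x^0.8, δ = (1030/2896)^0.8 = 0.35566^0.8 = 0.43735.

δ ≈ 0.437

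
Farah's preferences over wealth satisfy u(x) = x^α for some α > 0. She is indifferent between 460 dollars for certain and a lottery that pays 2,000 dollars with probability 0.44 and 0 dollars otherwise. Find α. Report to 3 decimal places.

EU(lottery) = 0.44·2000^α + 0.56·0 = 0.44·2000^α.
Setting u(460) equal to that: 460^α = 0.44·2000^α ⇒ (460/2000)^α = 0.44.
Take logs: α = ln 0.44 / ln(460/2000) ≈ 0.55861.

α ≈ 0.559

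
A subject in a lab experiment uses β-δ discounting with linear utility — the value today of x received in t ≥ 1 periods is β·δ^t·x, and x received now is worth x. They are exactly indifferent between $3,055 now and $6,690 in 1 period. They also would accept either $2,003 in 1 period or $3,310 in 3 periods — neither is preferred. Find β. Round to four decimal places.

Both payoffs in the second observation are in the future, so β drops out: δ^1·2003 = δ^3·3310 ⇒ δ^2 = 2003/3310 = 0.60514, so δ = 0.77790.
Now use the now-vs-future pair: 3055 = β·δ·6690 gives β = 3055/(0.77790·6690) ≈ 0.5870.

β ≈ 0.5870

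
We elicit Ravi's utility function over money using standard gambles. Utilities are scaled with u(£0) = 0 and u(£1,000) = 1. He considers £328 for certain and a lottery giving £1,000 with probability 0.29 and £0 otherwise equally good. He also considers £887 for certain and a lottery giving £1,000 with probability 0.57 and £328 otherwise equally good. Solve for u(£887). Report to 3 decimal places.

From the first indifference, u(£328) = 0.29·u(£1,000) + 0.71·u(£0) = 0.29·1 + 0.71·0 = 0.29.
Chaining: u(£887) = 0.57·1.00 + 0.43·0.29 = 0.6947.

0.695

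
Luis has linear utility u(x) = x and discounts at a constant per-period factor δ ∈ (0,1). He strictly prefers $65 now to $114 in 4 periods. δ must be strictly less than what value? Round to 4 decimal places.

δ < 0.8690

Under u(x) = x this choice says 65 > δ^4·114.
Dividing by 114: δ^4 < 0.57018. Both sides are positive, so the 4th root keeps the direction.
δ < (65/114)^(1/4) ≈ 0.8690.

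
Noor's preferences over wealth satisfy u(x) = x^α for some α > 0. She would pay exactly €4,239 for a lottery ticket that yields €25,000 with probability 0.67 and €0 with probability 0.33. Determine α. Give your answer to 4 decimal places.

Since u(0) = 0, the lottery's EU is 0.67·25000^α.
Equating: 4239^α = 0.67·25000^α, i.e. 0.1696^α = 0.67.
Taking logs: α·ln(4239/25000) = ln(0.67), so α = -0.4004776 / -1.7745484 ≈ 0.2257.

α ≈ 0.2257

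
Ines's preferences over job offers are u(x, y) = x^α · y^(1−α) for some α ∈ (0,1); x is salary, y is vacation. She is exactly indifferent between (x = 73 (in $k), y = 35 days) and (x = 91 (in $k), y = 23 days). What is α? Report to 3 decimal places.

α ≈ 0.656

Indifference: 73^α · 35^(1−α) = 91^α · 23^(1−α).
Taking logs: α·ln 73 + (1−α)·ln 35 = α·ln 91 + (1−α)·ln 23, i.e. α·-0.220400 = (1−α)·-0.419854.
Thus α·(-0.640254) = -0.419854, so α = -0.419854/-0.640254 ≈ 0.656.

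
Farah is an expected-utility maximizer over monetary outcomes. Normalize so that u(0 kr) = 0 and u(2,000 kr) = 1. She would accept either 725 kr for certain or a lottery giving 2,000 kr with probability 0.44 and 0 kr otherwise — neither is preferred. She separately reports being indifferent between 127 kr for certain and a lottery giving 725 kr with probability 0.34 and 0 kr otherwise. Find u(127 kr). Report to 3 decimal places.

From the first indifference, u(725 kr) = 0.44·u(2,000 kr) + 0.56·u(0 kr) = 0.44·1 + 0.56·0 = 0.44.
Chaining: u(127 kr) = 0.34·0.44 + 0.66·0.00 = 0.1496.

0.150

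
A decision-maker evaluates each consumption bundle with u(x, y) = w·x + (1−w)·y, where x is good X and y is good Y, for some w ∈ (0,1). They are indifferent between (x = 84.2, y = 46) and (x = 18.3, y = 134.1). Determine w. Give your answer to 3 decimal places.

u(84.2,46) = u(18.3,134.1) means w·84.2 + (1−w)·46 = w·18.3 + (1−w)·134.1.
Collecting terms: w·65.9 = (1−w)·88.1.
So w/(1−w) = 88.1/65.9 = 1.3369, giving w = 88.1/(65.9+88.1) = 0.572.

w = 0.572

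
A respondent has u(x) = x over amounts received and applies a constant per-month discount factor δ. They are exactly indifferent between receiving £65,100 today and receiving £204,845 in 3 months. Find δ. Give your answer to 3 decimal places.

δ ≈ 0.682

The payoff in 3 months is discounted by δ^3, so u(65100) = δ^3·u(204845) and δ^3 = u(65100)/u(204845).
With u(x) = x: δ^3 = 65100/204845 = 0.31780.
So δ = 0.31780^(1/3) ≈ 0.682.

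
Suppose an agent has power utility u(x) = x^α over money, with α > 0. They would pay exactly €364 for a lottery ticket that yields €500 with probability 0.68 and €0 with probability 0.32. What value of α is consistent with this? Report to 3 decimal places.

The lottery's expected utility is 0.68·u(500) + 0.32·u(0) = 0.68·500^α (since u(0) = 0 for α > 0).
Indifference: 364^α = 0.68·500^α, so (364/500)^α = 0.68.
Take logs: α = ln 0.68 / ln(364/500) ≈ 1.21486.

α ≈ 1.215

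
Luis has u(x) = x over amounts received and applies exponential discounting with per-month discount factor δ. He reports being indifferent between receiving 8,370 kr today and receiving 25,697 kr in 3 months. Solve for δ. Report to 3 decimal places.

The payoff in 3 months is discounted by δ^3, so u(8370) = δ^3·u(25697) and δ^3 = u(8370)/u(25697).
With u(x) = x: δ^3 = 8370/25697 = 0.32572.
So δ = 0.32572^(1/3) ≈ 0.688.

δ ≈ 0.688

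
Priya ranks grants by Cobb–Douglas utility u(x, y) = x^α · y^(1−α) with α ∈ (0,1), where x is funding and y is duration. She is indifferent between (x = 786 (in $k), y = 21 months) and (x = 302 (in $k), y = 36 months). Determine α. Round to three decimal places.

α ≈ 0.360

Set the two utilities equal: 786^α·21^(1−α) = 302^α·36^(1−α).
(786/302)^α = (36/21)^(1−α); take logs: α·ln(786/302) = (1−α)·ln(36/21), i.e. α·0.956530 = (1−α)·0.538997.
So α/(1−α) = (0.538997)/(0.956530) = 0.563492, and α = 0.563492/1.563492 ≈ 0.360.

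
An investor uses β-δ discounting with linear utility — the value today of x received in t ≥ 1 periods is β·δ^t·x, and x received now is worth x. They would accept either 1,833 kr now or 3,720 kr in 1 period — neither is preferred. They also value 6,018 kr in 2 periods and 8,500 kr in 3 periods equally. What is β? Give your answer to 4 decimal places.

β ≈ 0.6960

Both payoffs in the second observation are in the future, so β drops out: δ^2·6018 = δ^3·8500 ⇒ δ = 6018/8500 = 0.70800.
Now use the now-vs-future pair: 1833 = β·δ·3720 gives β = 1833/(0.70800·3720) ≈ 0.6960.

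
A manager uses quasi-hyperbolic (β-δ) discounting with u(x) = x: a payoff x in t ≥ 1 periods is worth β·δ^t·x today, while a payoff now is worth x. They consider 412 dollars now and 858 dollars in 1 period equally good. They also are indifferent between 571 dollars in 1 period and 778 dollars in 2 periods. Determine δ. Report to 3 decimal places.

Both payoffs in the second observation are in the future, so β drops out: δ^1·571 = δ^2·778 ⇒ δ = 571/778 = 0.73393.

δ ≈ 0.734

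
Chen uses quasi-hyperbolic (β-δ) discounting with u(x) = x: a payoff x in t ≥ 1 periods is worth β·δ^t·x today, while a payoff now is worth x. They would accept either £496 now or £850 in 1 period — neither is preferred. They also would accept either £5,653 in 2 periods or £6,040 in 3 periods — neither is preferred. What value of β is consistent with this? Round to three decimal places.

β ≈ 0.623

Both payoffs in the second observation are in the future, so β drops out: δ^2·5653 = δ^3·6040 ⇒ δ = 5653/6040 = 0.93593.
The first indifference: 496 = β·δ·850, so β = 496/(δ·850) = 496/(0.93593·850) ≈ 0.623.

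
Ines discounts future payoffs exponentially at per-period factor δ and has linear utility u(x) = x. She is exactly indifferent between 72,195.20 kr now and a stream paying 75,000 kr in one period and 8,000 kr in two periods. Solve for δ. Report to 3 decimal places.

δ ≈ 0.880

The stream is worth 75000δ + 8000δ² today, so 75000δ + 8000δ² = 72195.20.
That is, 8000δ² + 75000δ − 72195.20 = 0, a quadratic in δ.
By the quadratic formula (taking the positive root), δ = (−75000 + √7935246400.00) / 16000 ≈ 0.880.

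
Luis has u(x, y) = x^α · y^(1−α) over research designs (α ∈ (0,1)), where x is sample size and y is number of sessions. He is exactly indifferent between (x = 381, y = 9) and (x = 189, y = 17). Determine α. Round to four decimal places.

α ≈ 0.4757

Indifference: 381^α · 9^(1−α) = 189^α · 17^(1−α).
Taking logs: α·ln 381 + (1−α)·ln 9 = α·ln 189 + (1−α)·ln 17, i.e. α·0.7010524 = (1−α)·0.6359888.
So α/(1−α) = (0.6359888)/(0.7010524) = 0.9071915, and α = 0.9071915/1.9071915 ≈ 0.4757.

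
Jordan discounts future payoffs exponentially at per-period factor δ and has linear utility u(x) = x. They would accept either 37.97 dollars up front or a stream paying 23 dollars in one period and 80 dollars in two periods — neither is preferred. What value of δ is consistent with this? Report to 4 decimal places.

δ ≈ 0.5600

Present value of the stream is 23·δ + 80·δ². Indifference gives 23δ + 80δ² = 37.97.
Rearranged: 80δ² + 23δ − 37.97 = 0.
The positive root is δ = [−23 + √(23² + 4·80·37.97)] / (2·80) = (−23 + 112.603)/160 ≈ 0.5600.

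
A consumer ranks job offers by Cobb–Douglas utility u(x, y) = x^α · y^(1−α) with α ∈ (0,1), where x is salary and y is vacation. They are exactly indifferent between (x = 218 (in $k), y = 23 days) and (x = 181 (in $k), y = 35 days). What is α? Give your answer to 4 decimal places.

The Cobb–Douglas utilities coincide, so 218^α·23^(1−α) = 181^α·35^(1−α).
Rearrange to (218/181)^α = (35/23)^(1−α) and take logs: α·0.1859980 = (1−α)·0.4198538.
So α/(1−α) = (0.4198538)/(0.1859980) = 2.2573028, and α = 2.2573028/3.2573028 ≈ 0.6930.

α ≈ 0.6930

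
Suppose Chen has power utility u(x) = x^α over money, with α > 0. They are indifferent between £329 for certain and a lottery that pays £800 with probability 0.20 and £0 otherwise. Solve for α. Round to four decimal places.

α ≈ 1.8113

Since u(0) = 0, the lottery's EU is 0.20·800^α.
Setting u(329) equal to that: 329^α = 0.20·800^α ⇒ (329/800)^α = 0.20.
Take logs: α = ln 0.20 / ln(329/800) ≈ 1.811300.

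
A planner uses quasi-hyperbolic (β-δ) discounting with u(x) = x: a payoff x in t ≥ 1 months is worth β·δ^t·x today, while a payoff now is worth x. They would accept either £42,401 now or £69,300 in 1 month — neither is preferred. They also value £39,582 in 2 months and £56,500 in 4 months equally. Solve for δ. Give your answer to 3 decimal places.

δ ≈ 0.837

From the later pair, β·δ^2·39582 = β·δ^4·56500; dividing through, δ^2 = 39582/56500 = 0.70057, so δ = 0.83700.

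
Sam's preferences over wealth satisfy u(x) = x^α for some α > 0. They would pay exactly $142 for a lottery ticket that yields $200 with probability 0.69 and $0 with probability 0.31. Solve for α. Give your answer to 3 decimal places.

α ≈ 1.083

Since u(0) = 0, the lottery's EU is 0.69·200^α.
Setting u(142) equal to that: 142^α = 0.69·200^α ⇒ (142/200)^α = 0.69.
α = ln(0.69) / ln(142/200) = -0.371064/-0.342490 ≈ 1.083.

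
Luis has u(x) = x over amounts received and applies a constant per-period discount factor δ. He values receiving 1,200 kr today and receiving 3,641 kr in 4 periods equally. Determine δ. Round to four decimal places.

The payoff in 4 periods is discounted by δ^4, so u(1200) = δ^4·u(3641) and δ^4 = u(1200)/u(3641).
With u(x) = x: δ^4 = 1200/3641 = 0.32958.
Hence δ = (0.32958)^(1/4) = 0.757688.

δ ≈ 0.7577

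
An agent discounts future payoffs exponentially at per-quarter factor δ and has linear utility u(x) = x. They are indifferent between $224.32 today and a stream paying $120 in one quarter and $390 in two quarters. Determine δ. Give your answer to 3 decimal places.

Present value of the stream is 120·δ + 390·δ². Indifference gives 120δ + 390δ² = 224.32.
That is, 390δ² + 120δ − 224.32 = 0, a quadratic in δ.
By the quadratic formula (taking the positive root), δ = (−120 + √364339.20) / 780 ≈ 0.620.

δ ≈ 0.620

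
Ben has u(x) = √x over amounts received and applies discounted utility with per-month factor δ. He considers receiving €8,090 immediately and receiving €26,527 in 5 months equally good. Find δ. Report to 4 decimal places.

The payoff in 5 months is discounted by δ^5, so u(8090) = δ^5·u(26527) and δ^5 = u(8090)/u(26527).
Since u(x) = √x, δ^5 = √(8090/26527) = 0.55224.
Taking the 5th root: δ = 0.55224^(1/5) ≈ 0.8880.

δ ≈ 0.8880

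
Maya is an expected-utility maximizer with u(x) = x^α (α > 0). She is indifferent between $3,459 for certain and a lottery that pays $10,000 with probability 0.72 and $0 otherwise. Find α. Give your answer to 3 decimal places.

The lottery's expected utility is 0.72·u(10000) + 0.28·u(0) = 0.72·10000^α (since u(0) = 0 for α > 0).
Setting u(3459) equal to that: 3459^α = 0.72·10000^α ⇒ (3459/10000)^α = 0.72.
α = ln(0.72) / ln(3459/10000) = -0.328504/-1.061606 ≈ 0.309.

α ≈ 0.309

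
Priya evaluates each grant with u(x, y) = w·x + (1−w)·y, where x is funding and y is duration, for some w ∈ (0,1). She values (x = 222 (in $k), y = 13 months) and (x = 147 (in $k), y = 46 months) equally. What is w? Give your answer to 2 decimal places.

w = 0.31

u(222,13) = u(147,46) means w·222 + (1−w)·13 = w·147 + (1−w)·46.
Rearranging, 75·w − 33·(1−w) = 0.
The marginal rate of substitution is 33/75, so w = 33/(75+33) = 0.31.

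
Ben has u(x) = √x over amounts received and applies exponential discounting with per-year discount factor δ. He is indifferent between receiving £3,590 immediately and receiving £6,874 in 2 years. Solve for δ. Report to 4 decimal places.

δ ≈ 0.8501

Equating discounted utilities: u(3590) = δ^2·u(6874) ⇒ δ^2 = u(3590)/u(6874).
Since u(x) = √x, δ^2 = √(3590/6874) = 0.72267.
Hence δ = (0.72267)^(1/2) = 0.850102.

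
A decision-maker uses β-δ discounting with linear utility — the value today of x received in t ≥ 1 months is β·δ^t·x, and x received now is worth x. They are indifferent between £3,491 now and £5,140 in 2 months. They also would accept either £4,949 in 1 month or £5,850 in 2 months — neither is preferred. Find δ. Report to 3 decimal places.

δ ≈ 0.846

The second indifference involves only future payoffs, so β cancels: β·δ^1·4949 = β·δ^2·5850, giving δ = 4949/5850 = 0.84598.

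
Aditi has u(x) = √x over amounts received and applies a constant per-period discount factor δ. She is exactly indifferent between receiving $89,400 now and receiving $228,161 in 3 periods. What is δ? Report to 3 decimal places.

The payoff in 3 periods is discounted by δ^3, so u(89400) = δ^3·u(228161) and δ^3 = u(89400)/u(228161).
Since u(x) = √x, δ^3 = √(89400/228161) = 0.62596.
Hence δ = (0.62596)^(1/3) = 0.85543.

δ ≈ 0.855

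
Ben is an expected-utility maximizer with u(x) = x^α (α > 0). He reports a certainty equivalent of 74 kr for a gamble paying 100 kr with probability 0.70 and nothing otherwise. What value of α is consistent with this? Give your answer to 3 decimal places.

The lottery's expected utility is 0.70·u(100) + 0.30·u(0) = 0.70·100^α (since u(0) = 0 for α > 0).
Indifference: 74^α = 0.70·100^α, so (74/100)^α = 0.70.
Taking logs: α·ln(74/100) = ln(0.70), so α = -0.356675 / -0.301105 ≈ 1.185.

α ≈ 1.185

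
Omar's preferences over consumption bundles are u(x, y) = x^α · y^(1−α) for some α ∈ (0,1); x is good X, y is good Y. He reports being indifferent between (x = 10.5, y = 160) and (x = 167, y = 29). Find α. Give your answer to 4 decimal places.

α ≈ 0.3817

Set the two utilities equal: 10.5^α·160^(1−α) = 167^α·29^(1−α).
Taking logs: α·ln 10.5 + (1−α)·ln 160 = α·ln 167 + (1−α)·ln 29, i.e. α·-2.7666186 = (1−α)·-1.7078780.
With A = -2.7666186 and B = -1.7078780: α·A = (1−α)·B, so α = B/(A+B) = -1.7078780/-4.4744966 ≈ 0.3817.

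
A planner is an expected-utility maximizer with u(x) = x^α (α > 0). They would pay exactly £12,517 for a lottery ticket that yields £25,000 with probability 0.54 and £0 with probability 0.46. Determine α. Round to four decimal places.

Since u(0) = 0, the lottery's EU is 0.54·25000^α.
Equating: 12517^α = 0.54·25000^α, i.e. 0.5007^α = 0.54.
Taking logs: α·ln(12517/25000) = ln(0.54), so α = -0.6161861 / -0.6917881 ≈ 0.8907.

α ≈ 0.8907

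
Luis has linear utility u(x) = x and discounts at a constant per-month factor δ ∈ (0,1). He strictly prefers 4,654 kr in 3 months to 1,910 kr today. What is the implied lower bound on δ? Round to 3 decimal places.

The preference means 1910 < δ^3·4654.
Dividing by 4654: δ^3 > 0.41040. Both sides are positive, so the cube root keeps the direction.
δ > (1910/4654)^(1/3) ≈ 0.743.

δ > 0.743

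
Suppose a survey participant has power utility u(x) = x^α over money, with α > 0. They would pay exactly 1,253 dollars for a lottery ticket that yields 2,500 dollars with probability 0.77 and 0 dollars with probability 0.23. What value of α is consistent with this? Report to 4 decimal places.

Since u(0) = 0, the lottery's EU is 0.77·2500^α.
Setting u(1253) equal to that: 1253^α = 0.77·2500^α ⇒ (1253/2500)^α = 0.77.
Taking logs: α·ln(1253/2500) = ln(0.77), so α = -0.2613648 / -0.6907501 ≈ 0.3784.

α ≈ 0.3784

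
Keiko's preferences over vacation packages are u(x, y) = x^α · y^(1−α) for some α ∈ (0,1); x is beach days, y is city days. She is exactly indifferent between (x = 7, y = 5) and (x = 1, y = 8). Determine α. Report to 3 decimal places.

α ≈ 0.195

Set the two utilities equal: 7^α·5^(1−α) = 1^α·8^(1−α).
Taking logs: α·ln 7 + (1−α)·ln 5 = α·ln 1 + (1−α)·ln 8, i.e. α·1.945910 = (1−α)·0.470004.
With A = 1.945910 and B = 0.470004: α·A = (1−α)·B, so α = B/(A+B) = 0.470004/2.415914 ≈ 0.195.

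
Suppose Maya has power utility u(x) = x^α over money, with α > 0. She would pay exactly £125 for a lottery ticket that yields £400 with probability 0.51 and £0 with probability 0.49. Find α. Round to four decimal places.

α ≈ 0.5789

EU(lottery) = 0.51·400^α + 0.49·0 = 0.51·400^α.
Setting u(125) equal to that: 125^α = 0.51·400^α ⇒ (125/400)^α = 0.51.
α = ln(0.51) / ln(125/400) = -0.6733446/-1.1631508 ≈ 0.5789.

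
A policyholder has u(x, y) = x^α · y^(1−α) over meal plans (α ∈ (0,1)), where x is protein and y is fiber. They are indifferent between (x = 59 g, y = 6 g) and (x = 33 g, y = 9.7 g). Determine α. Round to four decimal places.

α ≈ 0.4526

The Cobb–Douglas utilities coincide, so 59^α·6^(1−α) = 33^α·9.7^(1−α).
(59/33)^α = (9.7/6)^(1−α); take logs: α·ln(59/33) = (1−α)·ln(9.7/6), i.e. α·0.5810299 = (1−α)·0.4803664.
Thus α·(1.0613963) = 0.4803664, so α = 0.4803664/1.0613963 ≈ 0.4526.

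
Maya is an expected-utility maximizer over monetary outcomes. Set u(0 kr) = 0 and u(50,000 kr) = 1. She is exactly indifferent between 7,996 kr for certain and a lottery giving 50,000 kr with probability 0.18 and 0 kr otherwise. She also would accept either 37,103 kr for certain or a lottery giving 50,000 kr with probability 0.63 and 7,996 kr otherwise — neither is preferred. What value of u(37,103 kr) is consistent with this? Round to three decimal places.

The first gamble pins u(7,996 kr): it must equal 0.18·1 + 0.82·0 = 0.18.
The second indifference gives u(37,103 kr) = 0.63·u(50,000 kr) + 0.37·u(7,996 kr) = 0.63·1.00 + 0.37·0.18 = 0.6966.

0.697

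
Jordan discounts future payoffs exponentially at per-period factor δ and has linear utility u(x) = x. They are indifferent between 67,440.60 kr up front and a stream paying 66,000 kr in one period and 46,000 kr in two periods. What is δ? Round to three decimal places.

δ ≈ 0.690

Equating present values: 67440.60 = 66000δ + 46000δ².
Rearranged: 46000δ² + 66000δ − 67440.60 = 0.
By the quadratic formula (taking the positive root), δ = (−66000 + √16765070400.00) / 92000 ≈ 0.690.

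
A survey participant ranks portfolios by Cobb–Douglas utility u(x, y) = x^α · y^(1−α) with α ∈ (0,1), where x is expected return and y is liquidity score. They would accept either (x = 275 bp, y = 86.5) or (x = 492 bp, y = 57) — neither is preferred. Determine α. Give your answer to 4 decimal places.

α ≈ 0.4176

Set the two utilities equal: 275^α·86.5^(1−α) = 492^α·57^(1−α).
Taking logs: α·ln 275 + (1−α)·ln 86.5 = α·ln 492 + (1−α)·ln 57, i.e. α·-0.5817076 = (1−α)·-0.4170931.
So α/(1−α) = (-0.4170931)/(-0.5817076) = 0.7170150, and α = 0.7170150/1.7170150 ≈ 0.4176.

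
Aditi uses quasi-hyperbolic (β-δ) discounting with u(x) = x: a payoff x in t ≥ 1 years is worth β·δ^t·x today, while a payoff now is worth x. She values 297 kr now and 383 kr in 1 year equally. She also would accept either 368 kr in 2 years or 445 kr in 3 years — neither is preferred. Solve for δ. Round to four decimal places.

δ ≈ 0.8270

The second indifference involves only future payoffs, so β cancels: β·δ^2·368 = β·δ^3·445, giving δ = 368/445 = 0.82697.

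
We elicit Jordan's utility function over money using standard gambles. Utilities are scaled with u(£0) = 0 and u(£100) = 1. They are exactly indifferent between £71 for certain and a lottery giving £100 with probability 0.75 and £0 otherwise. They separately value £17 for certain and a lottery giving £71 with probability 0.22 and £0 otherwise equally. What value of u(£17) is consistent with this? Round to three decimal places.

0.165

First, u(£71) = 0.75·u(£100) + 0.25·u(£0) = 0.75.
Chaining: u(£17) = 0.22·0.75 + 0.78·0.00 = 0.1650.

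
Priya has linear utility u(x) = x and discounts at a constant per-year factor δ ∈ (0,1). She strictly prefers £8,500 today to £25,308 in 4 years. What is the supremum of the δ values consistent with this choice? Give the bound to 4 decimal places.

δ < 0.7613

Comparing present values: 8500 > δ^4·25308.
So δ^4 < 8500/25308 = 0.33586; taking the 4th root of both positive sides preserves the inequality.
δ < 0.33586^(1/4) = 0.7613.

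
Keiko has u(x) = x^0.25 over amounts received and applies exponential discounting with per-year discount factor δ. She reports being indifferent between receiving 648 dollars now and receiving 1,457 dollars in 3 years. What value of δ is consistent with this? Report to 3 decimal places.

Indifference means u(648) = δ^3 · u(1457), so δ^3 = u(648)/u(1457).
With u(x) = x^0.25: δ^3 = 648^0.25/1457^0.25 = (648/1457)^0.25 = 0.81664.
Hence δ = (0.81664)^(1/3) = 0.93471.

δ ≈ 0.935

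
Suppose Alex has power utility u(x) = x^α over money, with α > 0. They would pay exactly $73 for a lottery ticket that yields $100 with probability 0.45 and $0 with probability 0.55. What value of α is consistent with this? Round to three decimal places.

α ≈ 2.537

Since u(0) = 0, the lottery's EU is 0.45·100^α.
Equating: 73^α = 0.45·100^α, i.e. 0.7300^α = 0.45.
Take logs: α = ln 0.45 / ln(73/100) ≈ 2.53727.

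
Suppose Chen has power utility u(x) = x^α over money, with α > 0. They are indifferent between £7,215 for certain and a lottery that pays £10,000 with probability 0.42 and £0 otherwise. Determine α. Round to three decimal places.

EU(lottery) = 0.42·10000^α + 0.58·0 = 0.42·10000^α.
Indifference: 7215^α = 0.42·10000^α, so (7215/10000)^α = 0.42.
Take logs: α = ln 0.42 / ln(7215/10000) ≈ 2.65760.

α ≈ 2.658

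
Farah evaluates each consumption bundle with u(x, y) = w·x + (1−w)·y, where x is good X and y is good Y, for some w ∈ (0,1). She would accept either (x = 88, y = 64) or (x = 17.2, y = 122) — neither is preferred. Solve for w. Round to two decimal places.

w = 0.45

Equating utilities: w·88 + (1−w)·64 = w·17.2 + (1−w)·122.
Rearranging, 70.8·w − 58·(1−w) = 0.
The marginal rate of substitution is 58/70.8, so w = 58/(70.8+58) = 0.45.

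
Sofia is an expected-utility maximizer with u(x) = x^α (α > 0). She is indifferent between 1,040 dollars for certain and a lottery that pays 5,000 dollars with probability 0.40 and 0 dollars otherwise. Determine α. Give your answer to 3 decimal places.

The lottery's expected utility is 0.40·u(5000) + 0.60·u(0) = 0.40·5000^α (since u(0) = 0 for α > 0).
Setting u(1040) equal to that: 1040^α = 0.40·5000^α ⇒ (1040/5000)^α = 0.40.
α = ln(0.40) / ln(1040/5000) = -0.916291/-1.570217 ≈ 0.584.

α ≈ 0.584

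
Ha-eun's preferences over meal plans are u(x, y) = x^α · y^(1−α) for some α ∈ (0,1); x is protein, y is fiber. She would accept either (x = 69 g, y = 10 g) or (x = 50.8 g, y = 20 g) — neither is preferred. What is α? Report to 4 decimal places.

α ≈ 0.6936

Set the two utilities equal: 69^α·10^(1−α) = 50.8^α·20^(1−α).
Taking logs: α·ln 69 + (1−α)·ln 10 = α·ln 50.8 + (1−α)·ln 20, i.e. α·0.3062102 = (1−α)·0.6931472.
With A = 0.3062102 and B = 0.6931472: α·A = (1−α)·B, so α = B/(A+B) = 0.6931472/0.9993574 ≈ 0.6936.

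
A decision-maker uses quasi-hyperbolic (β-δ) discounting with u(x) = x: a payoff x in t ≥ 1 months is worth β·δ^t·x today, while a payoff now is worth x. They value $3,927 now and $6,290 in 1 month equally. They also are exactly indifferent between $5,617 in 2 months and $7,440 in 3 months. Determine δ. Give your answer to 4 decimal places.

δ ≈ 0.7550

The second indifference involves only future payoffs, so β cancels: β·δ^2·5617 = β·δ^3·7440, giving δ = 5617/7440 = 0.75497.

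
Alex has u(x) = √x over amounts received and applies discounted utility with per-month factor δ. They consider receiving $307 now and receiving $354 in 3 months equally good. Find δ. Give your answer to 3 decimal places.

Indifference means u(307) = δ^3 · u(354), so δ^3 = u(307)/u(354).
With u(x) = √x: δ^3 = √307/√354 = √(307/354) = 0.93125.
Taking the cube root: δ = 0.93125^(1/3) ≈ 0.977.

δ ≈ 0.977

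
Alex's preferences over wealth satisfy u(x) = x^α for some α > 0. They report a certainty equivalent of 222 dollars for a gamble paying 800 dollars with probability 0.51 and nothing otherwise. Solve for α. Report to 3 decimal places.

Since u(0) = 0, the lottery's EU is 0.51·800^α.
Setting u(222) equal to that: 222^α = 0.51·800^α ⇒ (222/800)^α = 0.51.
Taking logs: α·ln(222/800) = ln(0.51), so α = -0.673345 / -1.281934 ≈ 0.525.

α ≈ 0.525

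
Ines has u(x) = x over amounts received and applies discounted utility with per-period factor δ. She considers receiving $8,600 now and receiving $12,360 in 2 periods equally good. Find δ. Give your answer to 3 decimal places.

Equating discounted utilities: u(8600) = δ^2·u(12360) ⇒ δ^2 = u(8600)/u(12360).
With u(x) = x: δ^2 = 8600/12360 = 0.69579.
So δ = 0.69579^(1/2) ≈ 0.834.

δ ≈ 0.834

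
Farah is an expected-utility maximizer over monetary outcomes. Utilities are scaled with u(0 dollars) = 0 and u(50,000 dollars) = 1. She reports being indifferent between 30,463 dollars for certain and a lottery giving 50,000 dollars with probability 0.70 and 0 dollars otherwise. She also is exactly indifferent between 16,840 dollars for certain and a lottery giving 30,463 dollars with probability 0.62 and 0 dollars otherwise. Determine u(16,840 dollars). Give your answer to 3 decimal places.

From the first indifference, u(30,463 dollars) = 0.70·u(50,000 dollars) + 0.30·u(0 dollars) = 0.70·1 + 0.30·0 = 0.70.
The second indifference gives u(16,840 dollars) = 0.62·u(30,463 dollars) + 0.38·u(0 dollars) = 0.62·0.70 + 0.38·0.00 = 0.4340.

0.434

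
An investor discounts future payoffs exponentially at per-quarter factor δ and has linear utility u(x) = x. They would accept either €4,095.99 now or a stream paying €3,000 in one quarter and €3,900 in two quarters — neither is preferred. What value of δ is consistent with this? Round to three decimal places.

Equating present values: 4095.99 = 3000δ + 3900δ².
So 3900δ² + 3000δ − 4095.99 = 0.
The positive root is δ = [−3000 + √(3000² + 4·3900·4095.99)] / (2·3900) = (−3000 + 8538.000)/7800 ≈ 0.710.

δ ≈ 0.710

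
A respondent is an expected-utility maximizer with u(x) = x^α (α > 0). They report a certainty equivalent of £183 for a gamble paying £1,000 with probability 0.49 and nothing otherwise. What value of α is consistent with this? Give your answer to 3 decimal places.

α ≈ 0.420

Since u(0) = 0, the lottery's EU is 0.49·1000^α.
Setting u(183) equal to that: 183^α = 0.49·1000^α ⇒ (183/1000)^α = 0.49.
Taking logs: α·ln(183/1000) = ln(0.49), so α = -0.713350 / -1.698269 ≈ 0.420.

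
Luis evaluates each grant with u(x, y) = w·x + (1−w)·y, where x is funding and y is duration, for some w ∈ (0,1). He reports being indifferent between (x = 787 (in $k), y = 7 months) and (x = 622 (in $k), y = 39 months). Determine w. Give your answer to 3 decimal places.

w = 0.162

Indifference: w·787 + (1−w)·7 = w·622 + (1−w)·39.
Rearranging, 165·w − 32·(1−w) = 0.
So w/(1−w) = 32/165 = 0.1939, giving w = 32/(165+32) = 0.162.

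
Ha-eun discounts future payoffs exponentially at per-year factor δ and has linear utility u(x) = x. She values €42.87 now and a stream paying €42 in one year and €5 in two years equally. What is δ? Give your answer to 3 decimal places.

Present value of the stream is 42·δ + 5·δ². Indifference gives 42δ + 5δ² = 42.87.
So 5δ² + 42δ − 42.87 = 0.
δ = (−42 + √(42² + 4·5·42.87)) / (2·5) = (−42 + √2621.40) / 10 ≈ 0.920.

δ ≈ 0.920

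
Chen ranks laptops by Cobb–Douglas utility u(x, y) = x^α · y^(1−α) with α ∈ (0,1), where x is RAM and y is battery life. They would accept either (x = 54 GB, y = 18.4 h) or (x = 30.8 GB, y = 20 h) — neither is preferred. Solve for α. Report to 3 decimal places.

α ≈ 0.129

Indifference: 54^α · 18.4^(1−α) = 30.8^α · 20^(1−α).
Rearrange to (54/30.8)^α = (20/18.4)^(1−α) and take logs: α·0.561469 = (1−α)·0.083382.
Thus α·(0.644851) = 0.083382, so α = 0.083382/0.644851 ≈ 0.129.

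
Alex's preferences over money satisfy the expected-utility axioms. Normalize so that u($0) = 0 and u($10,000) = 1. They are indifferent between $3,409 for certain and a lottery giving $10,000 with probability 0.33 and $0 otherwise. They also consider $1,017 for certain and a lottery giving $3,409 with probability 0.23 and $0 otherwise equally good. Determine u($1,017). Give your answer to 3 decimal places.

0.076

From the first indifference, u($3,409) = 0.33·u($10,000) + 0.67·u($0) = 0.33·1 + 0.67·0 = 0.33.
Chaining: u($1,017) = 0.23·0.33 + 0.77·0.00 = 0.0759.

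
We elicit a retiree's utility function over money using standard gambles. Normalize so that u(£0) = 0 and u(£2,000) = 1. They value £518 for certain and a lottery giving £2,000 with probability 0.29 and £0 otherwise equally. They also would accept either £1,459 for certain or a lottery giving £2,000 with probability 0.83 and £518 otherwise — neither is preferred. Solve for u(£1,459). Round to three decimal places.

0.879

The first gamble pins u(£518): it must equal 0.29·1 + 0.71·0 = 0.29.
The second indifference gives u(£1,459) = 0.83·u(£2,000) + 0.17·u(£518) = 0.83·1.00 + 0.17·0.29 = 0.8793.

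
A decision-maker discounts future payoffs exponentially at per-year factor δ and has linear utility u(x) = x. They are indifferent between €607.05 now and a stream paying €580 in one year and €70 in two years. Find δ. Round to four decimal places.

δ ≈ 0.9400

Equating present values: 607.05 = 580δ + 70δ².
So 70δ² + 580δ − 607.05 = 0.
By the quadratic formula (taking the positive root), δ = (−580 + √506374.00) / 140 ≈ 0.9400.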